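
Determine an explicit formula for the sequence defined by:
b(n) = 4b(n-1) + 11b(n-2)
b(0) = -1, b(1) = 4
Characteristic equation: x² - 4x - 11 = 0.
Discriminant Δ = (4)² + 4·(11) = 60.
Roots r₁,₂ = (4 ± √60)/2, so r₁ = 2 + \sqrt{15}, r₂ = 2 - \sqrt{15}.
General solution: b(n) = A·r₁^n + B·r₂^n.
From the initial conditions, A + B = -1 and r₁A + r₂B = 4.
Since r₁ - r₂ = √60: A = (4 - (-1)r₂)/√60 = - \frac{1}{2} + \frac{\sqrt{15}}{5}, and B = -1 - A = - \frac{\sqrt{15}}{5} - \frac{1}{2}.
So b(n) = \left(- \frac{1}{2} + \frac{\sqrt{15}}{5}\right)\left(2 + \sqrt{15}\right)^n + \left(- \frac{\sqrt{15}}{5} - \frac{1}{2}\right)\left(2 - \sqrt{15}\right)^n.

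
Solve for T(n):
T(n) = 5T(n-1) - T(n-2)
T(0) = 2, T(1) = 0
Characteristic equation: x² - 5x + 1 = 0.
Discriminant Δ = (5)² + 4·(-1) = 21.
Roots r₁,₂ = (5 ± √21)/2, so r₁ = \frac{\sqrt{21}}{2} + \frac{5}{2}, r₂ = \frac{5}{2} - \frac{\sqrt{21}}{2}.
General solution: T(n) = A·r₁^n + B·r₂^n.
From the initial conditions, A + B = 2 and r₁A + r₂B = 0.
Since r₁ - r₂ = √21: A = (0 - (2)r₂)/√21 = 1 - \frac{5 \sqrt{21}}{21}, and B = 2 - A = 1 + \frac{5 \sqrt{21}}{21}.
So T(n) = \left(1 - \frac{5 \sqrt{21}}{21}\right)\left(\frac{\sqrt{21}}{2} + \frac{5}{2}\right)^n + \left(1 + \frac{5 \sqrt{21}}{21}\right)\left(\frac{5}{2} - \frac{\sqrt{21}}{2}\right)^n.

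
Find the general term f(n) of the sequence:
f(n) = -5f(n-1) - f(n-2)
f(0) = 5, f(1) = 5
Characteristic equation: x² + 5x + 1 = 0.
Discriminant Δ = (-5)² + 4·(-1) = 21.
Roots r₁,₂ = (-5 ± √21)/2, so r₁ = - \frac{5}{2} + \frac{\sqrt{21}}{2}, r₂ = - \frac{5}{2} - \frac{\sqrt{21}}{2}.
General solution: f(n) = A·r₁^n + B·r₂^n.
From the initial conditions, A + B = 5 and r₁A + r₂B = 5.
Since r₁ - r₂ = √21: A = (5 - (5)r₂)/√21 = \frac{5}{2} + \frac{5 \sqrt{21}}{6}, and B = 5 - A = \frac{5}{2} - \frac{5 \sqrt{21}}{6}.
So f(n) = \left(\frac{5}{2} + \frac{5 \sqrt{21}}{6}\right)\left(- \frac{5}{2} + \frac{\sqrt{21}}{2}\right)^n + \left(\frac{5}{2} - \frac{5 \sqrt{21}}{6}\right)\left(- \frac{5}{2} - \frac{\sqrt{21}}{2}\right)^n.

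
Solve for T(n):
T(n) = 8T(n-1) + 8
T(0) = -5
First-order linear non-homogeneous.
Homogeneous solution: T_h(n) = A·(8)^n.
Try constant particular solution T_p = K: K = 8K + 8 ⇒ K = - \frac{8}{7}.
General: T(n) = A·(8)^n - \frac{8}{7}.
Apply T(0) = -5: A - \frac{8}{7} = -5 ⇒ A = - \frac{27}{7}.
So T(n) = - \frac{27 \cdot 8^{n}}{7} - \frac{8}{7}.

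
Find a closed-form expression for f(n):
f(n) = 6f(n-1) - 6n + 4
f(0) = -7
First-order linear with linear forcing.
Homogeneous solution: f_h(n) = A·(6)^n.
Try particular f_p(n) = pn + q. Substituting:
  pn + q = 6(p(n-1) + q) - 6n + 4.
Matching the n-coefficient: p = 6p - 6 ⇒ p = \frac{6}{5}.
Matching constants: q = -6p + 6q + 4 ⇒ q = \frac{16}{25}.
General: f(n) = A·(6)^n + \frac{6 n}{5} + \frac{16}{25}.
Apply f(0) = -7: A + \frac{16}{25} = -7 ⇒ A = - \frac{191}{25}.
So f(n) = - \frac{191 \cdot 6^{n}}{25} + \frac{6 n}{5} + \frac{16}{25}.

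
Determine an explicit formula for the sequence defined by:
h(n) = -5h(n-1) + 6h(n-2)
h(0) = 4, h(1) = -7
Characteristic equation: x² + 5x - 6 = 0, which factors as (x - (1))(x - (-6)) = 0.
Roots r₁ = 1, r₂ = -6 (distinct).
General solution: h(n) = A·(1)^n + B·(-6)^n.
From h(0) = 4: A + B = 4.
From h(1) = -7: A - 6B = -7.
Solving: A = \frac{17}{7}, B = \frac{11}{7}.
So h(n) = \frac{11 \left(-6\right)^{n}}{7} + \frac{17}{7}.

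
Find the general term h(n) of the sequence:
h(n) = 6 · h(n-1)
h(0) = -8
Pure geometric recurrence with ratio 6.
By induction h(n) = h(0) · (6)^n = - 8 \cdot 6^{n}.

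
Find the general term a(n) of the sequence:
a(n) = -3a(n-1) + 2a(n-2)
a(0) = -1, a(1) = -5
Characteristic equation: x² + 3x - 2 = 0.
Discriminant Δ = (-3)² + 4·(2) = 17.
Roots r₁,₂ = (-3 ± √17)/2, so r₁ = - \frac{3}{2} + \frac{\sqrt{17}}{2}, r₂ = - \frac{\sqrt{17}}{2} - \frac{3}{2}.
General solution: a(n) = A·r₁^n + B·r₂^n.
From the initial conditions, A + B = -1 and r₁A + r₂B = -5.
Since r₁ - r₂ = √17: A = (-5 - (-1)r₂)/√17 = - \frac{13 \sqrt{17}}{34} - \frac{1}{2}, and B = -1 - A = - \frac{1}{2} + \frac{13 \sqrt{17}}{34}.
So a(n) = \left(- \frac{13 \sqrt{17}}{34} - \frac{1}{2}\right)\left(- \frac{3}{2} + \frac{\sqrt{17}}{2}\right)^n + \left(- \frac{1}{2} + \frac{13 \sqrt{17}}{34}\right)\left(- \frac{\sqrt{17}}{2} - \frac{3}{2}\right)^n.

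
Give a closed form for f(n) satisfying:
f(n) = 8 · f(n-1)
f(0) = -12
Pure geometric recurrence with ratio 8.
By induction f(n) = f(0) · (8)^n = - 12 \cdot 8^{n}.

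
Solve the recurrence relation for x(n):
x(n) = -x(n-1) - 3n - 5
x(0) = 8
First-order linear with linear forcing.
Homogeneous solution: x_h(n) = A·(-1)^n.
Try particular x_p(n) = pn + q. Substituting:
  pn + q = -(p(n-1) + q) - 3n - 5.
Matching the n-coefficient: p = -p - 3 ⇒ p = - \frac{3}{2}.
Matching constants: q = p - q - 5 ⇒ q = - \frac{13}{4}.
General: x(n) = A·(-1)^n - \frac{3 n}{2} - \frac{13}{4}.
Apply x(0) = 8: A - \frac{13}{4} = 8 ⇒ A = \frac{45}{4}.
So x(n) = \frac{45 \left(-1\right)^{n}}{4} - \frac{3 n}{2} - \frac{13}{4}.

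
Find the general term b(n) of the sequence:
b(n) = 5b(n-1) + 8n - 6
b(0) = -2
First-order linear with linear forcing.
Homogeneous solution: b_h(n) = A·(5)^n.
Try particular b_p(n) = pn + q. Substituting:
  pn + q = 5(p(n-1) + q) + 8n - 6.
Matching the n-coefficient: p = 5p + 8 ⇒ p = -2.
Matching constants: q = -5p + 5q - 6 ⇒ q = -1.
General: b(n) = A·(5)^n - 2 n - 1.
Apply b(0) = -2: A - 1 = -2 ⇒ A = -1.
So b(n) = - 5^{n} - 2 n - 1.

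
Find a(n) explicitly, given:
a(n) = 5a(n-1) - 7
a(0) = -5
First-order linear non-homogeneous.
Homogeneous solution: a_h(n) = A·(5)^n.
Try constant particular solution a_p = K: K = 5K - 7 ⇒ K = \frac{7}{4}.
General: a(n) = A·(5)^n + \frac{7}{4}.
Apply a(0) = -5: A + \frac{7}{4} = -5 ⇒ A = - \frac{27}{4}.
So a(n) = \frac{7}{4} - \frac{27 \cdot 5^{n}}{4}.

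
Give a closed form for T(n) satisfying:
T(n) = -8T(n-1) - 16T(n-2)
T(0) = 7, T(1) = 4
Characteristic equation: x² + 8x + 16 = 0, which is (x - (-4))².
Repeated root r = -4.
General solution: T(n) = (A + Bn)·(-4)^n.
From T(0) = 7: A = 7.
From T(1) = 4: (A + B)·(-4) = 4 ⇒ B = -8.
So T(n) = \left(7 - 8 n\right) \cdot (-4)^n.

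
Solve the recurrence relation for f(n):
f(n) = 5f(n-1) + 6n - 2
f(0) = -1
First-order linear with linear forcing.
Homogeneous solution: f_h(n) = A·(5)^n.
Try particular f_p(n) = pn + q. Substituting:
  pn + q = 5(p(n-1) + q) + 6n - 2.
Matching the n-coefficient: p = 5p + 6 ⇒ p = - \frac{3}{2}.
Matching constants: q = -5p + 5q - 2 ⇒ q = - \frac{11}{8}.
General: f(n) = A·(5)^n - \frac{3 n}{2} - \frac{11}{8}.
Apply f(0) = -1: A - \frac{11}{8} = -1 ⇒ A = \frac{3}{8}.
So f(n) = \frac{3 \cdot 5^{n}}{8} - \frac{3 n}{2} - \frac{11}{8}.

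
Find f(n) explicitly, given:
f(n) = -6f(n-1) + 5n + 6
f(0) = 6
First-order linear with linear forcing.
Homogeneous solution: f_h(n) = A·(-6)^n.
Try particular f_p(n) = pn + q. Substituting:
  pn + q = -6(p(n-1) + q) + 5n + 6.
Matching the n-coefficient: p = -6p + 5 ⇒ p = \frac{5}{7}.
Matching constants: q = 6p - 6q + 6 ⇒ q = \frac{72}{49}.
General: f(n) = A·(-6)^n + \frac{5 n}{7} + \frac{72}{49}.
Apply f(0) = 6: A + \frac{72}{49} = 6 ⇒ A = \frac{222}{49}.
So f(n) = \frac{222 \left(-6\right)^{n}}{49} + \frac{5 n}{7} + \frac{72}{49}.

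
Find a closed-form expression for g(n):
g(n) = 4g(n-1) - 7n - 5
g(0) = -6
First-order linear with linear forcing.
Homogeneous solution: g_h(n) = A·(4)^n.
Try particular g_p(n) = pn + q. Substituting:
  pn + q = 4(p(n-1) + q) - 7n - 5.
Matching the n-coefficient: p = 4p - 7 ⇒ p = \frac{7}{3}.
Matching constants: q = -4p + 4q - 5 ⇒ q = \frac{43}{9}.
General: g(n) = A·(4)^n + \frac{7 n}{3} + \frac{43}{9}.
Apply g(0) = -6: A + \frac{43}{9} = -6 ⇒ A = - \frac{97}{9}.
So g(n) = - \frac{97 \cdot 4^{n}}{9} + \frac{7 n}{3} + \frac{43}{9}.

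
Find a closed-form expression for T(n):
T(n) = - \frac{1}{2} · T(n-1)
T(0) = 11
Pure geometric recurrence with ratio - \frac{1}{2}.
By induction T(n) = T(0) · (- \frac{1}{2})^n = 11 \left(- \frac{1}{2}\right)^{n}.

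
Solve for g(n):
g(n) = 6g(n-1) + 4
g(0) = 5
First-order linear non-homogeneous.
Homogeneous solution: g_h(n) = A·(6)^n.
Try constant particular solution g_p = K: K = 6K + 4 ⇒ K = - \frac{4}{5}.
General: g(n) = A·(6)^n - \frac{4}{5}.
Apply g(0) = 5: A - \frac{4}{5} = 5 ⇒ A = \frac{29}{5}.
So g(n) = \frac{29 \cdot 6^{n}}{5} - \frac{4}{5}.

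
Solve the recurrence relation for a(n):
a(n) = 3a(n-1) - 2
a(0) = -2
First-order linear non-homogeneous.
Homogeneous solution: a_h(n) = A·(3)^n.
Try constant particular solution a_p = K: K = 3K - 2 ⇒ K = 1.
General: a(n) = A·(3)^n + 1.
Apply a(0) = -2: A + 1 = -2 ⇒ A = -3.
So a(n) = 1 - 3 \cdot 3^{n}.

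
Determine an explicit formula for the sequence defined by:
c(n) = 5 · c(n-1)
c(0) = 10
Pure geometric recurrence with ratio 5.
By induction c(n) = c(0) · (5)^n = 10 \cdot 5^{n}.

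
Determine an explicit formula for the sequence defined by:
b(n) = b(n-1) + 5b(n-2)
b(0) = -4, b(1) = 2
Characteristic equation: x² - x - 5 = 0.
Discriminant Δ = (1)² + 4·(5) = 21.
Roots r₁,₂ = (1 ± √21)/2, so r₁ = \frac{1}{2} + \frac{\sqrt{21}}{2}, r₂ = \frac{1}{2} - \frac{\sqrt{21}}{2}.
General solution: b(n) = A·r₁^n + B·r₂^n.
From the initial conditions, A + B = -4 and r₁A + r₂B = 2.
Since r₁ - r₂ = √21: A = (2 - (-4)r₂)/√21 = -2 + \frac{4 \sqrt{21}}{21}, and B = -4 - A = -2 - \frac{4 \sqrt{21}}{21}.
So b(n) = \left(-2 + \frac{4 \sqrt{21}}{21}\right)\left(\frac{1}{2} + \frac{\sqrt{21}}{2}\right)^n + \left(-2 - \frac{4 \sqrt{21}}{21}\right)\left(\frac{1}{2} - \frac{\sqrt{21}}{2}\right)^n.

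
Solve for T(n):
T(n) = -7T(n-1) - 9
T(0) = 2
First-order linear non-homogeneous.
Homogeneous solution: T_h(n) = A·(-7)^n.
Try constant particular solution T_p = K: K = -7K - 9 ⇒ K = - \frac{9}{8}.
General: T(n) = A·(-7)^n - \frac{9}{8}.
Apply T(0) = 2: A - \frac{9}{8} = 2 ⇒ A = \frac{25}{8}.
So T(n) = \frac{25 \left(-7\right)^{n}}{8} - \frac{9}{8}.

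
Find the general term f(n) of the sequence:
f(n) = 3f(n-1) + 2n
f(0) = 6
First-order linear with linear forcing.
Homogeneous solution: f_h(n) = A·(3)^n.
Try particular f_p(n) = pn + q. Substituting:
  pn + q = 3(p(n-1) + q) + 2n.
Matching the n-coefficient: p = 3p + 2 ⇒ p = -1.
Matching constants: q = -3p + 3q ⇒ q = - \frac{3}{2}.
General: f(n) = A·(3)^n - n - \frac{3}{2}.
Apply f(0) = 6: A - \frac{3}{2} = 6 ⇒ A = \frac{15}{2}.
So f(n) = \frac{15 \cdot 3^{n}}{2} - n - \frac{3}{2}.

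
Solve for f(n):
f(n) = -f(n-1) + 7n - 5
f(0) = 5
First-order linear with linear forcing.
Homogeneous solution: f_h(n) = A·(-1)^n.
Try particular f_p(n) = pn + q. Substituting:
  pn + q = -(p(n-1) + q) + 7n - 5.
Matching the n-coefficient: p = -p + 7 ⇒ p = \frac{7}{2}.
Matching constants: q = p - q - 5 ⇒ q = - \frac{3}{4}.
General: f(n) = A·(-1)^n + \frac{7 n}{2} - \frac{3}{4}.
Apply f(0) = 5: A - \frac{3}{4} = 5 ⇒ A = \frac{23}{4}.
So f(n) = \frac{23 \left(-1\right)^{n}}{4} + \frac{7 n}{2} - \frac{3}{4}.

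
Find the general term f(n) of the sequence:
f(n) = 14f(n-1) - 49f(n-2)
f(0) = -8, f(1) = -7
Characteristic equation: x² - 14x + 49 = 0, which is (x - (7))².
Repeated root r = 7.
General solution: f(n) = (A + Bn)·(7)^n.
From f(0) = -8: A = -8.
From f(1) = -7: (A + B)·(7) = -7 ⇒ B = 7.
So f(n) = \left(7 n - 8\right) \cdot (7)^n.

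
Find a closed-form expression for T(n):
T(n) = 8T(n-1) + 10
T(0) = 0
First-order linear non-homogeneous.
Homogeneous solution: T_h(n) = A·(8)^n.
Try constant particular solution T_p = K: K = 8K + 10 ⇒ K = - \frac{10}{7}.
General: T(n) = A·(8)^n - \frac{10}{7}.
Apply T(0) = 0: A - \frac{10}{7} = 0 ⇒ A = \frac{10}{7}.
So T(n) = \frac{10 \cdot 8^{n}}{7} - \frac{10}{7}.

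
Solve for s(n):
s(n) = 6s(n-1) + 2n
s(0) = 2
First-order linear with linear forcing.
Homogeneous solution: s_h(n) = A·(6)^n.
Try particular s_p(n) = pn + q. Substituting:
  pn + q = 6(p(n-1) + q) + 2n.
Matching the n-coefficient: p = 6p + 2 ⇒ p = - \frac{2}{5}.
Matching constants: q = -6p + 6q ⇒ q = - \frac{12}{25}.
General: s(n) = A·(6)^n - \frac{2 n}{5} - \frac{12}{25}.
Apply s(0) = 2: A - \frac{12}{25} = 2 ⇒ A = \frac{62}{25}.
So s(n) = \frac{62 \cdot 6^{n}}{25} - \frac{2 n}{5} - \frac{12}{25}.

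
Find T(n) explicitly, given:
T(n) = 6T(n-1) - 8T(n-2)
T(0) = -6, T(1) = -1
Characteristic equation: x² - 6x + 8 = 0, which factors as (x - (4))(x - (2)) = 0.
Roots r₁ = 4, r₂ = 2 (distinct).
General solution: T(n) = A·(4)^n + B·(2)^n.
From T(0) = -6: A + B = -6.
From T(1) = -1: 4A + 2B = -1.
Solving: A = \frac{11}{2}, B = - \frac{23}{2}.
So T(n) = - \frac{23 \cdot 2^{n}}{2} + \frac{11 \cdot 4^{n}}{2}.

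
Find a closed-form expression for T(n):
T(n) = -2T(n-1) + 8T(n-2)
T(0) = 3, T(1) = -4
Characteristic equation: x² + 2x - 8 = 0, which factors as (x - (2))(x - (-4)) = 0.
Roots r₁ = 2, r₂ = -4 (distinct).
General solution: T(n) = A·(2)^n + B·(-4)^n.
From T(0) = 3: A + B = 3.
From T(1) = -4: 2A - 4B = -4.
Solving: A = \frac{4}{3}, B = \frac{5}{3}.
So T(n) = \frac{5 \left(-4\right)^{n}}{3} + \frac{4 \cdot 2^{n}}{3}.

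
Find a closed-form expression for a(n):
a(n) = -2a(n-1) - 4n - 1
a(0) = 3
First-order linear with linear forcing.
Homogeneous solution: a_h(n) = A·(-2)^n.
Try particular a_p(n) = pn + q. Substituting:
  pn + q = -2(p(n-1) + q) - 4n - 1.
Matching the n-coefficient: p = -2p - 4 ⇒ p = - \frac{4}{3}.
Matching constants: q = 2p - 2q - 1 ⇒ q = - \frac{11}{9}.
General: a(n) = A·(-2)^n - \frac{4 n}{3} - \frac{11}{9}.
Apply a(0) = 3: A - \frac{11}{9} = 3 ⇒ A = \frac{38}{9}.
So a(n) = \frac{38 \left(-2\right)^{n}}{9} - \frac{4 n}{3} - \frac{11}{9}.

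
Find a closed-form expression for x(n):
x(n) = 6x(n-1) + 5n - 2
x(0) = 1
First-order linear with linear forcing.
Homogeneous solution: x_h(n) = A·(6)^n.
Try particular x_p(n) = pn + q. Substituting:
  pn + q = 6(p(n-1) + q) + 5n - 2.
Matching the n-coefficient: p = 6p + 5 ⇒ p = -1.
Matching constants: q = -6p + 6q - 2 ⇒ q = - \frac{4}{5}.
General: x(n) = A·(6)^n - n - \frac{4}{5}.
Apply x(0) = 1: A - \frac{4}{5} = 1 ⇒ A = \frac{9}{5}.
So x(n) = \frac{9 \cdot 6^{n}}{5} - n - \frac{4}{5}.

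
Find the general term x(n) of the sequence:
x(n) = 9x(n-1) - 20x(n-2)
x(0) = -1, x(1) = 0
Characteristic equation: x² - 9x + 20 = 0, which factors as (x - (5))(x - (4)) = 0.
Roots r₁ = 5, r₂ = 4 (distinct).
General solution: x(n) = A·(5)^n + B·(4)^n.
From x(0) = -1: A + B = -1.
From x(1) = 0: 5A + 4B = 0.
Solving: A = 4, B = -5.
So x(n) = - 5 \cdot 4^{n} + 4 \cdot 5^{n}.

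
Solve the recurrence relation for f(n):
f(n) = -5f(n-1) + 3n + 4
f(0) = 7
First-order linear with linear forcing.
Homogeneous solution: f_h(n) = A·(-5)^n.
Try particular f_p(n) = pn + q. Substituting:
  pn + q = -5(p(n-1) + q) + 3n + 4.
Matching the n-coefficient: p = -5p + 3 ⇒ p = \frac{1}{2}.
Matching constants: q = 5p - 5q + 4 ⇒ q = \frac{13}{12}.
General: f(n) = A·(-5)^n + \frac{n}{2} + \frac{13}{12}.
Apply f(0) = 7: A + \frac{13}{12} = 7 ⇒ A = \frac{71}{12}.
So f(n) = \frac{71 \left(-5\right)^{n}}{12} + \frac{n}{2} + \frac{13}{12}.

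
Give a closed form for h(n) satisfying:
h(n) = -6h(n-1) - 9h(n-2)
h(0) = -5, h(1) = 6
Characteristic equation: x² + 6x + 9 = 0, which is (x - (-3))².
Repeated root r = -3.
General solution: h(n) = (A + Bn)·(-3)^n.
From h(0) = -5: A = -5.
From h(1) = 6: (A + B)·(-3) = 6 ⇒ B = 3.
So h(n) = \left(3 n - 5\right) \cdot (-3)^n.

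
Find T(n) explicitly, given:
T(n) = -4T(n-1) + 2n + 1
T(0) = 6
First-order linear with linear forcing.
Homogeneous solution: T_h(n) = A·(-4)^n.
Try particular T_p(n) = pn + q. Substituting:
  pn + q = -4(p(n-1) + q) + 2n + 1.
Matching the n-coefficient: p = -4p + 2 ⇒ p = \frac{2}{5}.
Matching constants: q = 4p - 4q + 1 ⇒ q = \frac{13}{25}.
General: T(n) = A·(-4)^n + \frac{2 n}{5} + \frac{13}{25}.
Apply T(0) = 6: A + \frac{13}{25} = 6 ⇒ A = \frac{137}{25}.
So T(n) = \frac{137 \left(-4\right)^{n}}{25} + \frac{2 n}{5} + \frac{13}{25}.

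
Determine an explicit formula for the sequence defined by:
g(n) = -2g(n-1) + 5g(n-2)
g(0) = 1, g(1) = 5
Characteristic equation: x² + 2x - 5 = 0.
Discriminant Δ = (-2)² + 4·(5) = 24.
Roots r₁,₂ = (-2 ± √24)/2, so r₁ = -1 + \sqrt{6}, r₂ = - \sqrt{6} - 1.
General solution: g(n) = A·r₁^n + B·r₂^n.
From the initial conditions, A + B = 1 and r₁A + r₂B = 5.
Since r₁ - r₂ = √24: A = (5 - (1)r₂)/√24 = \frac{1}{2} + \frac{\sqrt{6}}{2}, and B = 1 - A = \frac{1}{2} - \frac{\sqrt{6}}{2}.
So g(n) = \left(\frac{1}{2} + \frac{\sqrt{6}}{2}\right)\left(-1 + \sqrt{6}\right)^n + \left(\frac{1}{2} - \frac{\sqrt{6}}{2}\right)\left(- \sqrt{6} - 1\right)^n.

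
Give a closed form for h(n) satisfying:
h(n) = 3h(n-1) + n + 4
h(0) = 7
First-order linear with linear forcing.
Homogeneous solution: h_h(n) = A·(3)^n.
Try particular h_p(n) = pn + q. Substituting:
  pn + q = 3(p(n-1) + q) + n + 4.
Matching the n-coefficient: p = 3p + 1 ⇒ p = - \frac{1}{2}.
Matching constants: q = -3p + 3q + 4 ⇒ q = - \frac{11}{4}.
General: h(n) = A·(3)^n - \frac{n}{2} - \frac{11}{4}.
Apply h(0) = 7: A - \frac{11}{4} = 7 ⇒ A = \frac{39}{4}.
So h(n) = \frac{39 \cdot 3^{n}}{4} - \frac{n}{2} - \frac{11}{4}.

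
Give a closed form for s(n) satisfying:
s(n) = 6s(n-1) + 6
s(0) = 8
First-order linear non-homogeneous.
Homogeneous solution: s_h(n) = A·(6)^n.
Try constant particular solution s_p = K: K = 6K + 6 ⇒ K = - \frac{6}{5}.
General: s(n) = A·(6)^n - \frac{6}{5}.
Apply s(0) = 8: A - \frac{6}{5} = 8 ⇒ A = \frac{46}{5}.
So s(n) = \frac{46 \cdot 6^{n}}{5} - \frac{6}{5}.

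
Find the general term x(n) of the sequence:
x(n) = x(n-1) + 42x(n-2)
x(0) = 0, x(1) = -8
Characteristic equation: x² - x - 42 = 0, which factors as (x - (7))(x - (-6)) = 0.
Roots r₁ = 7, r₂ = -6 (distinct).
General solution: x(n) = A·(7)^n + B·(-6)^n.
From x(0) = 0: A + B = 0.
From x(1) = -8: 7A - 6B = -8.
Solving: A = - \frac{8}{13}, B = \frac{8}{13}.
So x(n) = \frac{8 \left(-6\right)^{n}}{13} - \frac{8 \cdot 7^{n}}{13}.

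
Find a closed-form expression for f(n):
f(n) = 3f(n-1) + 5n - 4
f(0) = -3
First-order linear with linear forcing.
Homogeneous solution: f_h(n) = A·(3)^n.
Try particular f_p(n) = pn + q. Substituting:
  pn + q = 3(p(n-1) + q) + 5n - 4.
Matching the n-coefficient: p = 3p + 5 ⇒ p = - \frac{5}{2}.
Matching constants: q = -3p + 3q - 4 ⇒ q = - \frac{7}{4}.
General: f(n) = A·(3)^n - \frac{5 n}{2} - \frac{7}{4}.
Apply f(0) = -3: A - \frac{7}{4} = -3 ⇒ A = - \frac{5}{4}.
So f(n) = - \frac{5 \cdot 3^{n}}{4} - \frac{5 n}{2} - \frac{7}{4}.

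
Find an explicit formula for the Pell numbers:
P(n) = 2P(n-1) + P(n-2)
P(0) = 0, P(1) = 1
This is the Pell sequence.
Characteristic equation: x² - 2x - 1 = 0; roots r₁ = 1 + \sqrt{2}, r₂ = 1 - \sqrt{2}.
General: P(n) = A·r₁^n + B·r₂^n. Solving with P(0)=0, P(1)=1 gives A = \frac{\sqrt{2}}{4}, B = - \frac{\sqrt{2}}{4}.
So P(n) = \frac{\sqrt{2} \left(- \left(1 - \sqrt{2}\right)^{n} + \left(1 + \sqrt{2}\right)^{n}\right)}{4}.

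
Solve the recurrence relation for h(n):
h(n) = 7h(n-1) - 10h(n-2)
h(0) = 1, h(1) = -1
Characteristic equation: x² - 7x + 10 = 0, which factors as (x - (2))(x - (5)) = 0.
Roots r₁ = 2, r₂ = 5 (distinct).
General solution: h(n) = A·(2)^n + B·(5)^n.
From h(0) = 1: A + B = 1.
From h(1) = -1: 2A + 5B = -1.
Solving: A = 2, B = -1.
So h(n) = 2 \cdot 2^{n} - 5^{n}.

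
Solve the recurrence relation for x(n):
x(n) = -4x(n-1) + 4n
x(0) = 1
First-order linear with linear forcing.
Homogeneous solution: x_h(n) = A·(-4)^n.
Try particular x_p(n) = pn + q. Substituting:
  pn + q = -4(p(n-1) + q) + 4n.
Matching the n-coefficient: p = -4p + 4 ⇒ p = \frac{4}{5}.
Matching constants: q = 4p - 4q ⇒ q = \frac{16}{25}.
General: x(n) = A·(-4)^n + \frac{4 n}{5} + \frac{16}{25}.
Apply x(0) = 1: A + \frac{16}{25} = 1 ⇒ A = \frac{9}{25}.
So x(n) = \frac{9 \left(-4\right)^{n}}{25} + \frac{4 n}{5} + \frac{16}{25}.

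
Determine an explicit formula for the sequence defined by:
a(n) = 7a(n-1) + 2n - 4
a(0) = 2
First-order linear with linear forcing.
Homogeneous solution: a_h(n) = A·(7)^n.
Try particular a_p(n) = pn + q. Substituting:
  pn + q = 7(p(n-1) + q) + 2n - 4.
Matching the n-coefficient: p = 7p + 2 ⇒ p = - \frac{1}{3}.
Matching constants: q = -7p + 7q - 4 ⇒ q = \frac{5}{18}.
General: a(n) = A·(7)^n - \frac{n}{3} + \frac{5}{18}.
Apply a(0) = 2: A + \frac{5}{18} = 2 ⇒ A = \frac{31}{18}.
So a(n) = \frac{31 \cdot 7^{n}}{18} - \frac{n}{3} + \frac{5}{18}.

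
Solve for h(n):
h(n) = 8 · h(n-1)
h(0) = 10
Pure geometric recurrence with ratio 8.
By induction h(n) = h(0) · (8)^n = 10 \cdot 8^{n}.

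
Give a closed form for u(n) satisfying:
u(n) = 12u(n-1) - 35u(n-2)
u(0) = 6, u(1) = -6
Characteristic equation: x² - 12x + 35 = 0, which factors as (x - (7))(x - (5)) = 0.
Roots r₁ = 7, r₂ = 5 (distinct).
General solution: u(n) = A·(7)^n + B·(5)^n.
From u(0) = 6: A + B = 6.
From u(1) = -6: 7A + 5B = -6.
Solving: A = -18, B = 24.
So u(n) = 24 \cdot 5^{n} - 18 \cdot 7^{n}.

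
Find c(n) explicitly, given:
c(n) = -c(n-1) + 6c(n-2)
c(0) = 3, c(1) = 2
Characteristic equation: x² + x - 6 = 0, which factors as (x - (2))(x - (-3)) = 0.
Roots r₁ = 2, r₂ = -3 (distinct).
General solution: c(n) = A·(2)^n + B·(-3)^n.
From c(0) = 3: A + B = 3.
From c(1) = 2: 2A - 3B = 2.
Solving: A = \frac{11}{5}, B = \frac{4}{5}.
So c(n) = \frac{4 \left(-3\right)^{n}}{5} + \frac{11 \cdot 2^{n}}{5}.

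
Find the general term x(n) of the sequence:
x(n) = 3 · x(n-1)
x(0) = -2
Pure geometric recurrence with ratio 3.
By induction x(n) = x(0) · (3)^n = - 2 \cdot 3^{n}.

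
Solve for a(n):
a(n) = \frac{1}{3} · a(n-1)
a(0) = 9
Pure geometric recurrence with ratio \frac{1}{3}.
By induction a(n) = a(0) · (\frac{1}{3})^n = 9 \cdot 3^{- n}.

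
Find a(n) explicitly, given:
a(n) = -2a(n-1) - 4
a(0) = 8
First-order linear non-homogeneous.
Homogeneous solution: a_h(n) = A·(-2)^n.
Try constant particular solution a_p = K: K = -2K - 4 ⇒ K = - \frac{4}{3}.
General: a(n) = A·(-2)^n - \frac{4}{3}.
Apply a(0) = 8: A - \frac{4}{3} = 8 ⇒ A = \frac{28}{3}.
So a(n) = \frac{28 \left(-2\right)^{n}}{3} - \frac{4}{3}.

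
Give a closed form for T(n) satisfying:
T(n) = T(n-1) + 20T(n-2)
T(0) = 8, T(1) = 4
Characteristic equation: x² - x - 20 = 0, which factors as (x - (5))(x - (-4)) = 0.
Roots r₁ = 5, r₂ = -4 (distinct).
General solution: T(n) = A·(5)^n + B·(-4)^n.
From T(0) = 8: A + B = 8.
From T(1) = 4: 5A - 4B = 4.
Solving: A = 4, B = 4.
So T(n) = 4 \left(-4\right)^{n} + 4 \cdot 5^{n}.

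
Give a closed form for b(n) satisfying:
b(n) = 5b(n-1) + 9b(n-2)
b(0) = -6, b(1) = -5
Characteristic equation: x² - 5x - 9 = 0.
Discriminant Δ = (5)² + 4·(9) = 61.
Roots r₁,₂ = (5 ± √61)/2, so r₁ = \frac{5}{2} + \frac{\sqrt{61}}{2}, r₂ = \frac{5}{2} - \frac{\sqrt{61}}{2}.
General solution: b(n) = A·r₁^n + B·r₂^n.
From the initial conditions, A + B = -6 and r₁A + r₂B = -5.
Since r₁ - r₂ = √61: A = (-5 - (-6)r₂)/√61 = -3 + \frac{10 \sqrt{61}}{61}, and B = -6 - A = -3 - \frac{10 \sqrt{61}}{61}.
So b(n) = \left(-3 + \frac{10 \sqrt{61}}{61}\right)\left(\frac{5}{2} + \frac{\sqrt{61}}{2}\right)^n + \left(-3 - \frac{10 \sqrt{61}}{61}\right)\left(\frac{5}{2} - \frac{\sqrt{61}}{2}\right)^n.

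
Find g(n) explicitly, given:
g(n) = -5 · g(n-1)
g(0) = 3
Pure geometric recurrence with ratio -5.
By induction g(n) = g(0) · (-5)^n = 3 \left(-5\right)^{n}.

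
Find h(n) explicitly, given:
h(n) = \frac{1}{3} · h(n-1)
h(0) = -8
Pure geometric recurrence with ratio \frac{1}{3}.
By induction h(n) = h(0) · (\frac{1}{3})^n = - 8 \cdot 3^{- n}.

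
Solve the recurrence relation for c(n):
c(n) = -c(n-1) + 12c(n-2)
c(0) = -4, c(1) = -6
Characteristic equation: x² + x - 12 = 0, which factors as (x - (-4))(x - (3)) = 0.
Roots r₁ = -4, r₂ = 3 (distinct).
General solution: c(n) = A·(-4)^n + B·(3)^n.
From c(0) = -4: A + B = -4.
From c(1) = -6: -4A + 3B = -6.
Solving: A = - \frac{6}{7}, B = - \frac{22}{7}.
So c(n) = - \frac{6 \left(-4\right)^{n}}{7} - \frac{22 \cdot 3^{n}}{7}.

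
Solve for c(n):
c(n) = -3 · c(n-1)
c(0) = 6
Pure geometric recurrence with ratio -3.
By induction c(n) = c(0) · (-3)^n = 6 \left(-3\right)^{n}.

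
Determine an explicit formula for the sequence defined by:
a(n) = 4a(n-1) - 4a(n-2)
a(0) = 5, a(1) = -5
Characteristic equation: x² - 4x + 4 = 0, which is (x - (2))².
Repeated root r = 2.
General solution: a(n) = (A + Bn)·(2)^n.
From a(0) = 5: A = 5.
From a(1) = -5: (A + B)·(2) = -5 ⇒ B = - \frac{15}{2}.
So a(n) = \left(5 - \frac{15 n}{2}\right) \cdot (2)^n.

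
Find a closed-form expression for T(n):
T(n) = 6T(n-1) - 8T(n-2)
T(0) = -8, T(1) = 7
Characteristic equation: x² - 6x + 8 = 0, which factors as (x - (4))(x - (2)) = 0.
Roots r₁ = 4, r₂ = 2 (distinct).
General solution: T(n) = A·(4)^n + B·(2)^n.
From T(0) = -8: A + B = -8.
From T(1) = 7: 4A + 2B = 7.
Solving: A = \frac{23}{2}, B = - \frac{39}{2}.
So T(n) = - \frac{39 \cdot 2^{n}}{2} + \frac{23 \cdot 4^{n}}{2}.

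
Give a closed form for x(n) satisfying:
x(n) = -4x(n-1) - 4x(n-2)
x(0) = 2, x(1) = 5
Characteristic equation: x² + 4x + 4 = 0, which is (x - (-2))².
Repeated root r = -2.
General solution: x(n) = (A + Bn)·(-2)^n.
From x(0) = 2: A = 2.
From x(1) = 5: (A + B)·(-2) = 5 ⇒ B = - \frac{9}{2}.
So x(n) = \left(2 - \frac{9 n}{2}\right) \cdot (-2)^n.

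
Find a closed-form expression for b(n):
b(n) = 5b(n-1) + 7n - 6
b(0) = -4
First-order linear with linear forcing.
Homogeneous solution: b_h(n) = A·(5)^n.
Try particular b_p(n) = pn + q. Substituting:
  pn + q = 5(p(n-1) + q) + 7n - 6.
Matching the n-coefficient: p = 5p + 7 ⇒ p = - \frac{7}{4}.
Matching constants: q = -5p + 5q - 6 ⇒ q = - \frac{11}{16}.
General: b(n) = A·(5)^n - \frac{7 n}{4} - \frac{11}{16}.
Apply b(0) = -4: A - \frac{11}{16} = -4 ⇒ A = - \frac{53}{16}.
So b(n) = - \frac{53 \cdot 5^{n}}{16} - \frac{7 n}{4} - \frac{11}{16}.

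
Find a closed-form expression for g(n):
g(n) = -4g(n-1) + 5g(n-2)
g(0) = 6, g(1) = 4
Characteristic equation: x² + 4x - 5 = 0, which factors as (x - (-5))(x - (1)) = 0.
Roots r₁ = -5, r₂ = 1 (distinct).
General solution: g(n) = A·(-5)^n + B·(1)^n.
From g(0) = 6: A + B = 6.
From g(1) = 4: -5A + B = 4.
Solving: A = \frac{1}{3}, B = \frac{17}{3}.
So g(n) = \frac{\left(-5\right)^{n}}{3} + \frac{17}{3}.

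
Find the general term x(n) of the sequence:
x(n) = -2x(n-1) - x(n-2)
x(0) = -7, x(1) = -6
Characteristic equation: x² + 2x + 1 = 0, which is (x - (-1))².
Repeated root r = -1.
General solution: x(n) = (A + Bn)·(-1)^n.
From x(0) = -7: A = -7.
From x(1) = -6: (A + B)·(-1) = -6 ⇒ B = 13.
So x(n) = \left(13 n - 7\right) \cdot (-1)^n.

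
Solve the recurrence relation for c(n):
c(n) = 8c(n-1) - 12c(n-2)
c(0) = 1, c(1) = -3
Characteristic equation: x² - 8x + 12 = 0, which factors as (x - (2))(x - (6)) = 0.
Roots r₁ = 2, r₂ = 6 (distinct).
General solution: c(n) = A·(2)^n + B·(6)^n.
From c(0) = 1: A + B = 1.
From c(1) = -3: 2A + 6B = -3.
Solving: A = \frac{9}{4}, B = - \frac{5}{4}.
So c(n) = \frac{9 \cdot 2^{n}}{4} - \frac{5 \cdot 6^{n}}{4}.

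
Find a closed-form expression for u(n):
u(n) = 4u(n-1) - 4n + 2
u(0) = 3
First-order linear with linear forcing.
Homogeneous solution: u_h(n) = A·(4)^n.
Try particular u_p(n) = pn + q. Substituting:
  pn + q = 4(p(n-1) + q) - 4n + 2.
Matching the n-coefficient: p = 4p - 4 ⇒ p = \frac{4}{3}.
Matching constants: q = -4p + 4q + 2 ⇒ q = \frac{10}{9}.
General: u(n) = A·(4)^n + \frac{4 n}{3} + \frac{10}{9}.
Apply u(0) = 3: A + \frac{10}{9} = 3 ⇒ A = \frac{17}{9}.
So u(n) = \frac{17 \cdot 4^{n}}{9} + \frac{4 n}{3} + \frac{10}{9}.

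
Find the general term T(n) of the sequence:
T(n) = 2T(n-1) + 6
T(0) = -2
First-order linear non-homogeneous.
Homogeneous solution: T_h(n) = A·(2)^n.
Try constant particular solution T_p = K: K = 2K + 6 ⇒ K = -6.
General: T(n) = A·(2)^n - 6.
Apply T(0) = -2: A - 6 = -2 ⇒ A = 4.
So T(n) = 4 \cdot 2^{n} - 6.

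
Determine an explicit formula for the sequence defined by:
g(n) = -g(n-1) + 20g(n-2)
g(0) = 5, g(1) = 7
Characteristic equation: x² + x - 20 = 0, which factors as (x - (-5))(x - (4)) = 0.
Roots r₁ = -5, r₂ = 4 (distinct).
General solution: g(n) = A·(-5)^n + B·(4)^n.
From g(0) = 5: A + B = 5.
From g(1) = 7: -5A + 4B = 7.
Solving: A = \frac{13}{9}, B = \frac{32}{9}.
So g(n) = \frac{13 \left(-5\right)^{n}}{9} + \frac{32 \cdot 4^{n}}{9}.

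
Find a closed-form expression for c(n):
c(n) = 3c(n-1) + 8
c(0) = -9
First-order linear non-homogeneous.
Homogeneous solution: c_h(n) = A·(3)^n.
Try constant particular solution c_p = K: K = 3K + 8 ⇒ K = -4.
General: c(n) = A·(3)^n - 4.
Apply c(0) = -9: A - 4 = -9 ⇒ A = -5.
So c(n) = - 5 \cdot 3^{n} - 4.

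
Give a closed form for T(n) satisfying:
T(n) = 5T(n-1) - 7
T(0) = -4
First-order linear non-homogeneous.
Homogeneous solution: T_h(n) = A·(5)^n.
Try constant particular solution T_p = K: K = 5K - 7 ⇒ K = \frac{7}{4}.
General: T(n) = A·(5)^n + \frac{7}{4}.
Apply T(0) = -4: A + \frac{7}{4} = -4 ⇒ A = - \frac{23}{4}.
So T(n) = \frac{7}{4} - \frac{23 \cdot 5^{n}}{4}.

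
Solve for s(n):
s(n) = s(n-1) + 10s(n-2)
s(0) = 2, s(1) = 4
Characteristic equation: x² - x - 10 = 0.
Discriminant Δ = (1)² + 4·(10) = 41.
Roots r₁,₂ = (1 ± √41)/2, so r₁ = \frac{1}{2} + \frac{\sqrt{41}}{2}, r₂ = \frac{1}{2} - \frac{\sqrt{41}}{2}.
General solution: s(n) = A·r₁^n + B·r₂^n.
From the initial conditions, A + B = 2 and r₁A + r₂B = 4.
Since r₁ - r₂ = √41: A = (4 - (2)r₂)/√41 = \frac{3 \sqrt{41}}{41} + 1, and B = 2 - A = 1 - \frac{3 \sqrt{41}}{41}.
So s(n) = \left(\frac{3 \sqrt{41}}{41} + 1\right)\left(\frac{1}{2} + \frac{\sqrt{41}}{2}\right)^n + \left(1 - \frac{3 \sqrt{41}}{41}\right)\left(\frac{1}{2} - \frac{\sqrt{41}}{2}\right)^n.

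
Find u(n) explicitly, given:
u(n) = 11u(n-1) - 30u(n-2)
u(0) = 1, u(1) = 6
Characteristic equation: x² - 11x + 30 = 0, which factors as (x - (6))(x - (5)) = 0.
Roots r₁ = 6, r₂ = 5 (distinct).
General solution: u(n) = A·(6)^n + B·(5)^n.
From u(0) = 1: A + B = 1.
From u(1) = 6: 6A + 5B = 6.
Solving: A = 1, B = 0.
So u(n) = 6^{n}.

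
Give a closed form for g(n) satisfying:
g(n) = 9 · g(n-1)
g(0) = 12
Pure geometric recurrence with ratio 9.
By induction g(n) = g(0) · (9)^n = 12 \cdot 9^{n}.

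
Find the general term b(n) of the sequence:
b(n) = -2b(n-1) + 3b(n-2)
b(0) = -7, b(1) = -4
Characteristic equation: x² + 2x - 3 = 0, which factors as (x - (1))(x - (-3)) = 0.
Roots r₁ = 1, r₂ = -3 (distinct).
General solution: b(n) = A·(1)^n + B·(-3)^n.
From b(0) = -7: A + B = -7.
From b(1) = -4: A - 3B = -4.
Solving: A = - \frac{25}{4}, B = - \frac{3}{4}.
So b(n) = - \frac{3 \left(-3\right)^{n}}{4} - \frac{25}{4}.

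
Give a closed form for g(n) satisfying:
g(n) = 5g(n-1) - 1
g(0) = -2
First-order linear non-homogeneous.
Homogeneous solution: g_h(n) = A·(5)^n.
Try constant particular solution g_p = K: K = 5K - 1 ⇒ K = \frac{1}{4}.
General: g(n) = A·(5)^n + \frac{1}{4}.
Apply g(0) = -2: A + \frac{1}{4} = -2 ⇒ A = - \frac{9}{4}.
So g(n) = \frac{1}{4} - \frac{9 \cdot 5^{n}}{4}.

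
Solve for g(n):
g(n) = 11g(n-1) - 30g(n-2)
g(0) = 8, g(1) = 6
Characteristic equation: x² - 11x + 30 = 0, which factors as (x - (6))(x - (5)) = 0.
Roots r₁ = 6, r₂ = 5 (distinct).
General solution: g(n) = A·(6)^n + B·(5)^n.
From g(0) = 8: A + B = 8.
From g(1) = 6: 6A + 5B = 6.
Solving: A = -34, B = 42.
So g(n) = 42 \cdot 5^{n} - 34 \cdot 6^{n}.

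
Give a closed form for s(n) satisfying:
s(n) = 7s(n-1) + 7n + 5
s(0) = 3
First-order linear with linear forcing.
Homogeneous solution: s_h(n) = A·(7)^n.
Try particular s_p(n) = pn + q. Substituting:
  pn + q = 7(p(n-1) + q) + 7n + 5.
Matching the n-coefficient: p = 7p + 7 ⇒ p = - \frac{7}{6}.
Matching constants: q = -7p + 7q + 5 ⇒ q = - \frac{79}{36}.
General: s(n) = A·(7)^n - \frac{7 n}{6} - \frac{79}{36}.
Apply s(0) = 3: A - \frac{79}{36} = 3 ⇒ A = \frac{187}{36}.
So s(n) = \frac{187 \cdot 7^{n}}{36} - \frac{7 n}{6} - \frac{79}{36}.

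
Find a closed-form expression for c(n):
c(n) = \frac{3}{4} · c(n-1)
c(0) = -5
Pure geometric recurrence with ratio \frac{3}{4}.
By induction c(n) = c(0) · (\frac{3}{4})^n = - 5 \left(\frac{3}{4}\right)^{n}.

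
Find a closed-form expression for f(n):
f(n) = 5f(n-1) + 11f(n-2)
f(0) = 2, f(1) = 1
Characteristic equation: x² - 5x - 11 = 0.
Discriminant Δ = (5)² + 4·(11) = 69.
Roots r₁,₂ = (5 ± √69)/2, so r₁ = \frac{5}{2} + \frac{\sqrt{69}}{2}, r₂ = \frac{5}{2} - \frac{\sqrt{69}}{2}.
General solution: f(n) = A·r₁^n + B·r₂^n.
From the initial conditions, A + B = 2 and r₁A + r₂B = 1.
Since r₁ - r₂ = √69: A = (1 - (2)r₂)/√69 = 1 - \frac{4 \sqrt{69}}{69}, and B = 2 - A = \frac{4 \sqrt{69}}{69} + 1.
So f(n) = \left(1 - \frac{4 \sqrt{69}}{69}\right)\left(\frac{5}{2} + \frac{\sqrt{69}}{2}\right)^n + \left(\frac{4 \sqrt{69}}{69} + 1\right)\left(\frac{5}{2} - \frac{\sqrt{69}}{2}\right)^n.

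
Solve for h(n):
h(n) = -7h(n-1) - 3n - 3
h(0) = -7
First-order linear with linear forcing.
Homogeneous solution: h_h(n) = A·(-7)^n.
Try particular h_p(n) = pn + q. Substituting:
  pn + q = -7(p(n-1) + q) - 3n - 3.
Matching the n-coefficient: p = -7p - 3 ⇒ p = - \frac{3}{8}.
Matching constants: q = 7p - 7q - 3 ⇒ q = - \frac{45}{64}.
General: h(n) = A·(-7)^n - \frac{3 n}{8} - \frac{45}{64}.
Apply h(0) = -7: A - \frac{45}{64} = -7 ⇒ A = - \frac{403}{64}.
So h(n) = - \frac{403 \left(-7\right)^{n}}{64} - \frac{3 n}{8} - \frac{45}{64}.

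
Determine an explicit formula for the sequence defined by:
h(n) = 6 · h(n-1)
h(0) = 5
Pure geometric recurrence with ratio 6.
By induction h(n) = h(0) · (6)^n = 5 \cdot 6^{n}.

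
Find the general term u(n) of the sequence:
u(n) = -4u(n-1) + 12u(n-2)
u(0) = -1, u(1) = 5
Characteristic equation: x² + 4x - 12 = 0, which factors as (x - (-6))(x - (2)) = 0.
Roots r₁ = -6, r₂ = 2 (distinct).
General solution: u(n) = A·(-6)^n + B·(2)^n.
From u(0) = -1: A + B = -1.
From u(1) = 5: -6A + 2B = 5.
Solving: A = - \frac{7}{8}, B = - \frac{1}{8}.
So u(n) = - \frac{7 \left(-6\right)^{n}}{8} - \frac{2^{n}}{8}.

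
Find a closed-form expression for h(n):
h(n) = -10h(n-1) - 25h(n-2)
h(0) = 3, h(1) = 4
Characteristic equation: x² + 10x + 25 = 0, which is (x - (-5))².
Repeated root r = -5.
General solution: h(n) = (A + Bn)·(-5)^n.
From h(0) = 3: A = 3.
From h(1) = 4: (A + B)·(-5) = 4 ⇒ B = - \frac{19}{5}.
So h(n) = \left(3 - \frac{19 n}{5}\right) \cdot (-5)^n.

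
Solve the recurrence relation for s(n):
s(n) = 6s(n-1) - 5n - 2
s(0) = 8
First-order linear with linear forcing.
Homogeneous solution: s_h(n) = A·(6)^n.
Try particular s_p(n) = pn + q. Substituting:
  pn + q = 6(p(n-1) + q) - 5n - 2.
Matching the n-coefficient: p = 6p - 5 ⇒ p = 1.
Matching constants: q = -6p + 6q - 2 ⇒ q = \frac{8}{5}.
General: s(n) = A·(6)^n + n + \frac{8}{5}.
Apply s(0) = 8: A + \frac{8}{5} = 8 ⇒ A = \frac{32}{5}.
So s(n) = \frac{32 \cdot 6^{n}}{5} + n + \frac{8}{5}.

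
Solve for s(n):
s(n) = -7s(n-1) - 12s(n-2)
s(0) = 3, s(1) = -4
Characteristic equation: x² + 7x + 12 = 0, which factors as (x - (-4))(x - (-3)) = 0.
Roots r₁ = -4, r₂ = -3 (distinct).
General solution: s(n) = A·(-4)^n + B·(-3)^n.
From s(0) = 3: A + B = 3.
From s(1) = -4: -4A - 3B = -4.
Solving: A = -5, B = 8.
So s(n) = 8 \left(-3\right)^{n} - 5 \left(-4\right)^{n}.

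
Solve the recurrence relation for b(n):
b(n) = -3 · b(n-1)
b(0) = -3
Pure geometric recurrence with ratio -3.
By induction b(n) = b(0) · (-3)^n = - 3 \left(-3\right)^{n}.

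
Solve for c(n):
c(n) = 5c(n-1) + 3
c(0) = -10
First-order linear non-homogeneous.
Homogeneous solution: c_h(n) = A·(5)^n.
Try constant particular solution c_p = K: K = 5K + 3 ⇒ K = - \frac{3}{4}.
General: c(n) = A·(5)^n - \frac{3}{4}.
Apply c(0) = -10: A - \frac{3}{4} = -10 ⇒ A = - \frac{37}{4}.
So c(n) = - \frac{37 \cdot 5^{n}}{4} - \frac{3}{4}.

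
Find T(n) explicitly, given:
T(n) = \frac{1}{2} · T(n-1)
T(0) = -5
Pure geometric recurrence with ratio \frac{1}{2}.
By induction T(n) = T(0) · (\frac{1}{2})^n = - 5 \cdot 2^{- n}.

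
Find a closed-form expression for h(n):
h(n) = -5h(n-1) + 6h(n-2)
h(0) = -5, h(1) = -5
Characteristic equation: x² + 5x - 6 = 0, which factors as (x - (1))(x - (-6)) = 0.
Roots r₁ = 1, r₂ = -6 (distinct).
General solution: h(n) = A·(1)^n + B·(-6)^n.
From h(0) = -5: A + B = -5.
From h(1) = -5: A - 6B = -5.
Solving: A = -5, B = 0.
So h(n) = -5.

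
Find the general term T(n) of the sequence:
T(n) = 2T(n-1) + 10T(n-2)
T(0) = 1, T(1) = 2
Characteristic equation: x² - 2x - 10 = 0.
Discriminant Δ = (2)² + 4·(10) = 44.
Roots r₁,₂ = (2 ± √44)/2, so r₁ = 1 + \sqrt{11}, r₂ = 1 - \sqrt{11}.
General solution: T(n) = A·r₁^n + B·r₂^n.
From the initial conditions, A + B = 1 and r₁A + r₂B = 2.
Since r₁ - r₂ = √44: A = (2 - (1)r₂)/√44 = \frac{\sqrt{11}}{22} + \frac{1}{2}, and B = 1 - A = \frac{1}{2} - \frac{\sqrt{11}}{22}.
So T(n) = \left(\frac{\sqrt{11}}{22} + \frac{1}{2}\right)\left(1 + \sqrt{11}\right)^n + \left(\frac{1}{2} - \frac{\sqrt{11}}{22}\right)\left(1 - \sqrt{11}\right)^n.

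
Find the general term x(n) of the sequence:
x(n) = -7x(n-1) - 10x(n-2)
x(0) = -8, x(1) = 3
Characteristic equation: x² + 7x + 10 = 0, which factors as (x - (-5))(x - (-2)) = 0.
Roots r₁ = -5, r₂ = -2 (distinct).
General solution: x(n) = A·(-5)^n + B·(-2)^n.
From x(0) = -8: A + B = -8.
From x(1) = 3: -5A - 2B = 3.
Solving: A = \frac{13}{3}, B = - \frac{37}{3}.
So x(n) = - \frac{37 \left(-2\right)^{n}}{3} + \frac{13 \left(-5\right)^{n}}{3}.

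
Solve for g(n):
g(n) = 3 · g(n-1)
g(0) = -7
Pure geometric recurrence with ratio 3.
By induction g(n) = g(0) · (3)^n = - 7 \cdot 3^{n}.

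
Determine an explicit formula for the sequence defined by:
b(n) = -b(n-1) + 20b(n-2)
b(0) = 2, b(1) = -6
Characteristic equation: x² + x - 20 = 0, which factors as (x - (-5))(x - (4)) = 0.
Roots r₁ = -5, r₂ = 4 (distinct).
General solution: b(n) = A·(-5)^n + B·(4)^n.
From b(0) = 2: A + B = 2.
From b(1) = -6: -5A + 4B = -6.
Solving: A = \frac{14}{9}, B = \frac{4}{9}.
So b(n) = \frac{14 \left(-5\right)^{n}}{9} + \frac{4 \cdot 4^{n}}{9}.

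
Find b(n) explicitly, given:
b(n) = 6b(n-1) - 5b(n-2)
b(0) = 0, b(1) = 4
Characteristic equation: x² - 6x + 5 = 0, which factors as (x - (1))(x - (5)) = 0.
Roots r₁ = 1, r₂ = 5 (distinct).
General solution: b(n) = A·(1)^n + B·(5)^n.
From b(0) = 0: A + B = 0.
From b(1) = 4: A + 5B = 4.
Solving: A = -1, B = 1.
So b(n) = 5^{n} - 1.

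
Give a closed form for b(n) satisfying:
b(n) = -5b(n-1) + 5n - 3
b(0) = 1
First-order linear with linear forcing.
Homogeneous solution: b_h(n) = A·(-5)^n.
Try particular b_p(n) = pn + q. Substituting:
  pn + q = -5(p(n-1) + q) + 5n - 3.
Matching the n-coefficient: p = -5p + 5 ⇒ p = \frac{5}{6}.
Matching constants: q = 5p - 5q - 3 ⇒ q = \frac{7}{36}.
General: b(n) = A·(-5)^n + \frac{5 n}{6} + \frac{7}{36}.
Apply b(0) = 1: A + \frac{7}{36} = 1 ⇒ A = \frac{29}{36}.
So b(n) = \frac{29 \left(-5\right)^{n}}{36} + \frac{5 n}{6} + \frac{7}{36}.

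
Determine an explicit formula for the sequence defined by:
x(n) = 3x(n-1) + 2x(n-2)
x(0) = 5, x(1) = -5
Characteristic equation: x² - 3x - 2 = 0.
Discriminant Δ = (3)² + 4·(2) = 17.
Roots r₁,₂ = (3 ± √17)/2, so r₁ = \frac{3}{2} + \frac{\sqrt{17}}{2}, r₂ = \frac{3}{2} - \frac{\sqrt{17}}{2}.
General solution: x(n) = A·r₁^n + B·r₂^n.
From the initial conditions, A + B = 5 and r₁A + r₂B = -5.
Since r₁ - r₂ = √17: A = (-5 - (5)r₂)/√17 = \frac{5}{2} - \frac{25 \sqrt{17}}{34}, and B = 5 - A = \frac{5}{2} + \frac{25 \sqrt{17}}{34}.
So x(n) = \left(\frac{5}{2} - \frac{25 \sqrt{17}}{34}\right)\left(\frac{3}{2} + \frac{\sqrt{17}}{2}\right)^n + \left(\frac{5}{2} + \frac{25 \sqrt{17}}{34}\right)\left(\frac{3}{2} - \frac{\sqrt{17}}{2}\right)^n.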